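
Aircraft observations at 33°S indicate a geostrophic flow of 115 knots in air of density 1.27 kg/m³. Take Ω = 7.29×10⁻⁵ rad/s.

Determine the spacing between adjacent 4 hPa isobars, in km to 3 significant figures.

67.0 km

Coriolis parameter at 33°S:
f = 2Ω sin φ = 2 × 7.29×10⁻⁵ × sin 33° = 7.94×10⁻⁵ s⁻¹
Wind speed in SI: 115 knots = 59.2 m/s
Geostrophic balance rearranged: |∂P/∂n| = f ρ V_g
|∂P/∂n| = 7.94×10⁻⁵ × 1.27 × 59.2 = 5.97×10⁻³ Pa/m
Isobar spacing: Δn = ΔP/|∂P/∂n| = 400 Pa / 5.97×10⁻³ Pa/m = 67043 m ≈ 67.0 km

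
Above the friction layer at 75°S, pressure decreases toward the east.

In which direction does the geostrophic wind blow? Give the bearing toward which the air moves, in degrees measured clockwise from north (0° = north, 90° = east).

000°

The pressure-gradient force points toward the east (bearing 090°).
Geostrophic balance: in the Southern Hemisphere the Coriolis force deflects motion to the left, so the geostrophic wind blows 90° to the left of the pressure-gradient force (low pressure on the right).
Rotating 090° by 90° counterclockwise gives 000° — the wind blows toward the north.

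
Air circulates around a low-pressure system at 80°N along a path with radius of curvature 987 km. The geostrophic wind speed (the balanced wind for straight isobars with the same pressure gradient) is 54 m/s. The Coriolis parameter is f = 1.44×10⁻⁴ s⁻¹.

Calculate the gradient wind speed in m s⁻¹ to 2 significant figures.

42 m s⁻¹

Around a low, centrifugal force acts outward with Coriolis, so pressure-gradient force balances both:
(1/ρ)|∂P/∂n| = fV + V²/R  →  V² + fR·V − fR·V_g = 0
With fR = 1.44×10⁻⁴ × 987×10³ m = 142 m/s:
V = [−fR + √((fR)² + 4 fR V_g)]/2 = [−142 + √(142² + 4×142×54)]/2 = 41.7 m/s
Subgeostrophic (V < V_g = 54 m/s), as expected around a low.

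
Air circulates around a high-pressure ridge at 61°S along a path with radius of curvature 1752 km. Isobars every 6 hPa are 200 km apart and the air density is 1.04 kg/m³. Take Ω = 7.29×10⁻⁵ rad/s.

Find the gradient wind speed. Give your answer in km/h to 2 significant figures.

92 km/h

Coriolis parameter at 61°S:
f = 2Ω sin φ = 2 × 7.29×10⁻⁵ × sin 61° = 1.28×10⁻⁴ s⁻¹
Pressure gradient: |∂P/∂n| = 600 Pa / 200000 m = 3.00×10⁻³ Pa/m
Geostrophic speed: V_g = |∂P/∂n|/(fρ) = 3.00×10⁻³/(1.28×10⁻⁴ × 1.04) = 22.6 m/s
Around a high, pressure-gradient force acts outward with centrifugal, so Coriolis balances both:
fV = (1/ρ)|∂P/∂n| + V²/R  →  V² − fR·V + fR·V_g = 0
With fR = 1.28×10⁻⁴ × 1752×10³ m = 223 m/s:
V = [fR − √((fR)² − 4 fR V_g)]/2 = [223 − √(223² − 4×223×22.6)]/2 = 25.5 m/s
Supergeostrophic (V > V_g = 22.6 m/s), as expected around a high.
Converting: 25.5 m/s × 3.6 = 92 km/h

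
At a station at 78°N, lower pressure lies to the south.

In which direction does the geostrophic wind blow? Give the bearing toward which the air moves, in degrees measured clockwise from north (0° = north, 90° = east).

The pressure-gradient force points toward the south (bearing 180°).
Geostrophic balance: in the Northern Hemisphere the Coriolis force deflects motion to the right, so the geostrophic wind blows 90° to the right of the pressure-gradient force (low pressure on the left).
Rotating 180° by 90° clockwise gives 270° — the wind blows toward the west.

270°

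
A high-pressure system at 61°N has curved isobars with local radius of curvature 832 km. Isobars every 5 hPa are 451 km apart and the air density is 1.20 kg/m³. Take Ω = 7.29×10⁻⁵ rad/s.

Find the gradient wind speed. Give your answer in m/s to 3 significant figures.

7.82 m/s

Coriolis parameter at 61°N:
f = 2Ω sin φ = 2 × 7.29×10⁻⁵ × sin 61° = 1.28×10⁻⁴ s⁻¹
Pressure gradient: |∂P/∂n| = 500 Pa / 451000 m = 1.11×10⁻³ Pa/m
Geostrophic speed: V_g = |∂P/∂n|/(fρ) = 1.11×10⁻³/(1.28×10⁻⁴ × 1.20) = 7.24 m/s
Around a high, pressure-gradient force acts outward with centrifugal, so Coriolis balances both:
fV = (1/ρ)|∂P/∂n| + V²/R  →  V² − fR·V + fR·V_g = 0
With fR = 1.28×10⁻⁴ × 832×10³ m = 106 m/s:
V = [fR − √((fR)² − 4 fR V_g)]/2 = [106 − √(106² − 4×106×7.24)]/2 = 7.82 m/s
Supergeostrophic (V > V_g = 7.24 m/s), as expected around a high.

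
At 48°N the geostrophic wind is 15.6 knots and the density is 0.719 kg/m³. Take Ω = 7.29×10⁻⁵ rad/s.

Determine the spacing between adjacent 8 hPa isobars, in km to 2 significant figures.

1300 km

Coriolis parameter at 48°N:
f = 2Ω sin φ = 2 × 7.29×10⁻⁵ × sin 48° = 1.08×10⁻⁴ s⁻¹
Wind speed in SI: 15.6 knots = 8.03 m/s
Geostrophic balance rearranged: |∂P/∂n| = f ρ V_g
|∂P/∂n| = 1.08×10⁻⁴ × 0.719 × 8.03 = 6.25×10⁻⁴ Pa/m
Isobar spacing: Δn = ΔP/|∂P/∂n| = 800 Pa / 6.25×10⁻⁴ Pa/m = 1279580 m ≈ 1300 km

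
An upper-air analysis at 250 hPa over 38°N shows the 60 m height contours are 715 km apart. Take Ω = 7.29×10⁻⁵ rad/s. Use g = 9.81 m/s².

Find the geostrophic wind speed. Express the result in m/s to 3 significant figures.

Coriolis parameter at 38°N:
f = 2Ω sin φ = 2 × 7.29×10⁻⁵ × sin 38° = 8.98×10⁻⁵ s⁻¹
Height gradient: |∂Z/∂n| = 60 m / 715000 m = 8.39×10⁻⁵
On a pressure surface, geostrophic balance gives V_g = (g/f)|∂Z/∂n|:
V_g = 9.81 × 8.39×10⁻⁵ / 8.98×10⁻⁵ = 9.17 m/s

9.17 m/s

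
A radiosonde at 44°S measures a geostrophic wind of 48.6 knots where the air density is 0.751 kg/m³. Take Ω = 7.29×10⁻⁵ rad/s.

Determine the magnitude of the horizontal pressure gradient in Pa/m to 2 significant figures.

1.9×10⁻³ Pa/m

Coriolis parameter at 44°S:
f = 2Ω sin φ = 2 × 7.29×10⁻⁵ × sin 44° = 1.01×10⁻⁴ s⁻¹
Wind speed in SI: 48.6 knots = 25.0 m/s
Geostrophic balance rearranged: |∂P/∂n| = f ρ V_g
|∂P/∂n| = 1.01×10⁻⁴ × 0.751 × 25.0 = 1.90×10⁻³ Pa/m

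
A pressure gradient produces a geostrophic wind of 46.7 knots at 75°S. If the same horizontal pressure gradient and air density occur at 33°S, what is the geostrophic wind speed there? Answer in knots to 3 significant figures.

82.8 knots

With the same pressure gradient and density, V_g ∝ 1/f ∝ 1/sin φ.
V₂ = V₁ · sin φ₁ / sin φ₂ = 46.7 × sin 75° / sin 33°
V₂ = 46.7 × 0.9659/0.5446 = 82.8 knots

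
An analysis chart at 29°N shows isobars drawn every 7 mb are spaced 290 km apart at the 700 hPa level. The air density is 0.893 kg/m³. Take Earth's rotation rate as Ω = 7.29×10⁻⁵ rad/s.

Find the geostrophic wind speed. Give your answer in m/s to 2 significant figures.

Coriolis parameter at 29°N:
f = 2Ω sin φ = 2 × 7.29×10⁻⁵ × sin 29° = 7.07×10⁻⁵ s⁻¹
Pressure gradient: |∂P/∂n| = 700 Pa / 290000 m = 2.41×10⁻³ Pa/m
Geostrophic balance (pressure-gradient force = Coriolis force):
V_g = (1/(fρ)) |∂P/∂n| = 2.41×10⁻³ / (7.07×10⁻⁵ × 0.893) = 38.2 m/s

38 m/s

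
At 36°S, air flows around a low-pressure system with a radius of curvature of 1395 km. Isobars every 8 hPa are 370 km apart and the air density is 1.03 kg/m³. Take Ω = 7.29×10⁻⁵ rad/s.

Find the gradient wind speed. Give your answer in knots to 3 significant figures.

40.5 knots

Coriolis parameter at 36°S:
f = 2Ω sin φ = 2 × 7.29×10⁻⁵ × sin 36° = 8.57×10⁻⁵ s⁻¹
Pressure gradient: |∂P/∂n| = 800 Pa / 370000 m = 2.16×10⁻³ Pa/m
Geostrophic speed: V_g = |∂P/∂n|/(fρ) = 2.16×10⁻³/(8.57×10⁻⁵ × 1.03) = 24.5 m/s
Around a low, centrifugal force acts outward with Coriolis, so pressure-gradient force balances both:
(1/ρ)|∂P/∂n| = fV + V²/R  →  V² + fR·V − fR·V_g = 0
With fR = 8.57×10⁻⁵ × 1395×10³ m = 120 m/s:
V = [−fR + √((fR)² + 4 fR V_g)]/2 = [−120 + √(120² + 4×120×24.5)]/2 = 20.9 m/s
Subgeostrophic (V < V_g = 24.5 m/s), as expected around a low.
Converting: 20.9 m/s × 1.944 = 40.5 knots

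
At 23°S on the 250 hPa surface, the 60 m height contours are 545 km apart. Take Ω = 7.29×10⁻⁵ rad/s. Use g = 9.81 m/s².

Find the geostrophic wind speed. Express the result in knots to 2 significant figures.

Coriolis parameter at 23°S:
f = 2Ω sin φ = 2 × 7.29×10⁻⁵ × sin 23° = 5.70×10⁻⁵ s⁻¹
Height gradient: |∂Z/∂n| = 60 m / 545000 m = 1.10×10⁻⁴
On a pressure surface, geostrophic balance gives V_g = (g/f)|∂Z/∂n|:
V_g = 9.81 × 1.10×10⁻⁴ / 5.70×10⁻⁵ = 19.0 m/s
Converting: 19.0 m/s × 1.944 = 37 knots

37 knots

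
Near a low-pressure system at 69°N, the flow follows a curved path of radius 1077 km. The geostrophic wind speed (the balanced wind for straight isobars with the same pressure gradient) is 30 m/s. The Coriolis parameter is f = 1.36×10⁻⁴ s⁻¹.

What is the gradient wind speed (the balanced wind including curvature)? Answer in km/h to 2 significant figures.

92 km/h

Around a low, centrifugal force acts outward with Coriolis, so pressure-gradient force balances both:
(1/ρ)|∂P/∂n| = fV + V²/R  →  V² + fR·V − fR·V_g = 0
With fR = 1.36×10⁻⁴ × 1077×10³ m = 146 m/s:
V = [−fR + √((fR)² + 4 fR V_g)]/2 = [−146 + √(146² + 4×146×30)]/2 = 25.5 m/s
Subgeostrophic (V < V_g = 30 m/s), as expected around a low.
Converting: 25.5 m/s × 3.6 = 92 km/h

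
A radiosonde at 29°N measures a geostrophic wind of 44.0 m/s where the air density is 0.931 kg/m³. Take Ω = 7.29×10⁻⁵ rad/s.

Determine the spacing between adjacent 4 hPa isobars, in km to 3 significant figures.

Coriolis parameter at 29°N:
f = 2Ω sin φ = 2 × 7.29×10⁻⁵ × sin 29° = 7.07×10⁻⁵ s⁻¹
Geostrophic balance rearranged: |∂P/∂n| = f ρ V_g
|∂P/∂n| = 7.07×10⁻⁵ × 0.931 × 44.0 = 2.90×10⁻³ Pa/m
Isobar spacing: Δn = ΔP/|∂P/∂n| = 400 Pa / 2.90×10⁻³ Pa/m = 138143 m ≈ 138 km

138 km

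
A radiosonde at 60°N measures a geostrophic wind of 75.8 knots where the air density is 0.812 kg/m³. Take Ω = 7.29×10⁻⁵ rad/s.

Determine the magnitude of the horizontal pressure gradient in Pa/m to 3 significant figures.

Coriolis parameter at 60°N:
f = 2Ω sin φ = 2 × 7.29×10⁻⁵ × sin 60° = 1.26×10⁻⁴ s⁻¹
Wind speed in SI: 75.8 knots = 39.0 m/s
Geostrophic balance rearranged: |∂P/∂n| = f ρ V_g
|∂P/∂n| = 1.26×10⁻⁴ × 0.812 × 39.0 = 4.00×10⁻³ Pa/m

4.00×10⁻³ Pa/m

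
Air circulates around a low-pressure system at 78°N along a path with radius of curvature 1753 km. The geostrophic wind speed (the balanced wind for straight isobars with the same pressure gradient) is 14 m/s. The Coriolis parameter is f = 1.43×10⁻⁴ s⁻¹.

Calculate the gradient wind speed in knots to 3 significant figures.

Around a low, centrifugal force acts outward with Coriolis, so pressure-gradient force balances both:
(1/ρ)|∂P/∂n| = fV + V²/R  →  V² + fR·V − fR·V_g = 0
With fR = 1.43×10⁻⁴ × 1753×10³ m = 251 m/s:
V = [−fR + √((fR)² + 4 fR V_g)]/2 = [−251 + √(251² + 4×251×14)]/2 = 13.3 m/s
Subgeostrophic (V < V_g = 14 m/s), as expected around a low.
Converting: 13.3 m/s × 1.944 = 25.8 knots

25.8 knots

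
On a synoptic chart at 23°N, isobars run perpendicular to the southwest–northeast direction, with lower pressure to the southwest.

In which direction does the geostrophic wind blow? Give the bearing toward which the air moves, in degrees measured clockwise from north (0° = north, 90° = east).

The pressure-gradient force points toward the southwest (bearing 225°).
Geostrophic balance: in the Northern Hemisphere the Coriolis force deflects motion to the right, so the geostrophic wind blows 90° to the right of the pressure-gradient force (low pressure on the left).
Rotating 225° by 90° clockwise gives 315° — the wind blows toward the northwest.

315°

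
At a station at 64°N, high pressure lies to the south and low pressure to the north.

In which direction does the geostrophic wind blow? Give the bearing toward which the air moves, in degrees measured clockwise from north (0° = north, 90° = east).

The pressure-gradient force points toward the north (bearing 000°).
Geostrophic balance: in the Northern Hemisphere the Coriolis force deflects motion to the right, so the geostrophic wind blows 90° to the right of the pressure-gradient force (low pressure on the left).
Rotating 000° by 90° clockwise gives 090° — the wind blows toward the east.

090°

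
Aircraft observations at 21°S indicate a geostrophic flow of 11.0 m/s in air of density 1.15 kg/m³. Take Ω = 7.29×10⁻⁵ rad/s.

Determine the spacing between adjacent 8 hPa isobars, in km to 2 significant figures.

1200 km

Coriolis parameter at 21°S:
f = 2Ω sin φ = 2 × 7.29×10⁻⁵ × sin 21° = 5.23×10⁻⁵ s⁻¹
Geostrophic balance rearranged: |∂P/∂n| = f ρ V_g
|∂P/∂n| = 5.23×10⁻⁵ × 1.15 × 11.0 = 6.61×10⁻⁴ Pa/m
Isobar spacing: Δn = ΔP/|∂P/∂n| = 800 Pa / 6.61×10⁻⁴ Pa/m = 1210355 m ≈ 1200 km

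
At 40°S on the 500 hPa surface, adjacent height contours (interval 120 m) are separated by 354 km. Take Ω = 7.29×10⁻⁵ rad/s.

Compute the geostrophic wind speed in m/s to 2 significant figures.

35 m/s

Coriolis parameter at 40°S:
f = 2Ω sin φ = 2 × 7.29×10⁻⁵ × sin 40° = 9.37×10⁻⁵ s⁻¹
Height gradient: |∂Z/∂n| = 120 m / 354000 m = 3.39×10⁻⁴
On a pressure surface, geostrophic balance gives V_g = (g/f)|∂Z/∂n|:
V_g = 9.81 × 3.39×10⁻⁴ / 9.37×10⁻⁵ = 35.5 m/s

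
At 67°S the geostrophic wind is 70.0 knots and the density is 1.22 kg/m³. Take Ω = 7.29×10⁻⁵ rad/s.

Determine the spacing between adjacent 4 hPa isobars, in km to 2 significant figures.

Coriolis parameter at 67°S:
f = 2Ω sin φ = 2 × 7.29×10⁻⁵ × sin 67° = 1.34×10⁻⁴ s⁻¹
Wind speed in SI: 70.0 knots = 36.0 m/s
Geostrophic balance rearranged: |∂P/∂n| = f ρ V_g
|∂P/∂n| = 1.34×10⁻⁴ × 1.22 × 36.0 = 5.90×10⁻³ Pa/m
Isobar spacing: Δn = ΔP/|∂P/∂n| = 400 Pa / 5.90×10⁻³ Pa/m = 67839 m ≈ 68 km

68 km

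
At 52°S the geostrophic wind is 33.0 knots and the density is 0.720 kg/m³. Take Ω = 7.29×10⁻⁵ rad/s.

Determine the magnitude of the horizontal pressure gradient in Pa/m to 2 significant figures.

1.4×10⁻³ Pa/m

Coriolis parameter at 52°S:
f = 2Ω sin φ = 2 × 7.29×10⁻⁵ × sin 52° = 1.15×10⁻⁴ s⁻¹
Wind speed in SI: 33.0 knots = 17.0 m/s
Geostrophic balance rearranged: |∂P/∂n| = f ρ V_g
|∂P/∂n| = 1.15×10⁻⁴ × 0.720 × 17.0 = 1.40×10⁻³ Pa/m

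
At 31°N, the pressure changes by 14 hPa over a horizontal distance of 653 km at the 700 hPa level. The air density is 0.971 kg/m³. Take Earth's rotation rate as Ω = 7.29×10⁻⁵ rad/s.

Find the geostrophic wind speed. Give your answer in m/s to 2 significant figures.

Coriolis parameter at 31°N:
f = 2Ω sin φ = 2 × 7.29×10⁻⁵ × sin 31° = 7.51×10⁻⁵ s⁻¹
Pressure gradient: |∂P/∂n| = 1400 Pa / 653000 m = 2.14×10⁻³ Pa/m
Geostrophic balance (pressure-gradient force = Coriolis force):
V_g = (1/(fρ)) |∂P/∂n| = 2.14×10⁻³ / (7.51×10⁻⁵ × 0.971) = 29.4 m/s

29 m/s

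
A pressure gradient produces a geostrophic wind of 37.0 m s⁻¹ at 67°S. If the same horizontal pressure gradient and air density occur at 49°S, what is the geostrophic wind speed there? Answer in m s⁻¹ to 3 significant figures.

With the same pressure gradient and density, V_g ∝ 1/f ∝ 1/sin φ.
V₂ = V₁ · sin φ₁ / sin φ₂ = 37.0 × sin 67° / sin 49°
V₂ = 37.0 × 0.9205/0.7547 = 45.1 m s⁻¹

45.1 m s⁻¹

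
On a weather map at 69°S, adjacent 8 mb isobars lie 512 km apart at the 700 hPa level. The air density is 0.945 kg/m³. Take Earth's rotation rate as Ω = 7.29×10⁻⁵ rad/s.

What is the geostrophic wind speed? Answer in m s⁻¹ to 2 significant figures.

Coriolis parameter at 69°S:
f = 2Ω sin φ = 2 × 7.29×10⁻⁵ × sin 69° = 1.36×10⁻⁴ s⁻¹
Pressure gradient: |∂P/∂n| = 800 Pa / 512000 m = 1.56×10⁻³ Pa/m
Geostrophic balance (pressure-gradient force = Coriolis force):
V_g = (1/(fρ)) |∂P/∂n| = 1.56×10⁻³ / (1.36×10⁻⁴ × 0.945) = 12.1 m/s

12 m s⁻¹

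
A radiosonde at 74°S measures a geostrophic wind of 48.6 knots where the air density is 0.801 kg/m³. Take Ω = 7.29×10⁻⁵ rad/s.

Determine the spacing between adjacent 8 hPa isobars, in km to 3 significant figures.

285 km

Coriolis parameter at 74°S:
f = 2Ω sin φ = 2 × 7.29×10⁻⁵ × sin 74° = 1.40×10⁻⁴ s⁻¹
Wind speed in SI: 48.6 knots = 25.0 m/s
Geostrophic balance rearranged: |∂P/∂n| = f ρ V_g
|∂P/∂n| = 1.40×10⁻⁴ × 0.801 × 25.0 = 2.81×10⁻³ Pa/m
Isobar spacing: Δn = ΔP/|∂P/∂n| = 800 Pa / 2.81×10⁻³ Pa/m = 285026 m ≈ 285 km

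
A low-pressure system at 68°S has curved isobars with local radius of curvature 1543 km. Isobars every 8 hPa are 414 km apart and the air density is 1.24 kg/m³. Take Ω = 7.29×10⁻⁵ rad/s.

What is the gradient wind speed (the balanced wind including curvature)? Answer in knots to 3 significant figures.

21.3 knots

Coriolis parameter at 68°S:
f = 2Ω sin φ = 2 × 7.29×10⁻⁵ × sin 68° = 1.35×10⁻⁴ s⁻¹
Pressure gradient: |∂P/∂n| = 800 Pa / 414000 m = 1.93×10⁻³ Pa/m
Geostrophic speed: V_g = |∂P/∂n|/(fρ) = 1.93×10⁻³/(1.35×10⁻⁴ × 1.24) = 11.5 m/s
Around a low, centrifugal force acts outward with Coriolis, so pressure-gradient force balances both:
(1/ρ)|∂P/∂n| = fV + V²/R  →  V² + fR·V − fR·V_g = 0
With fR = 1.35×10⁻⁴ × 1543×10³ m = 209 m/s:
V = [−fR + √((fR)² + 4 fR V_g)]/2 = [−209 + √(209² + 4×209×11.5)]/2 = 11 m/s
Subgeostrophic (V < V_g = 11.5 m/s), as expected around a low.
Converting: 11 m/s × 1.944 = 21.3 knots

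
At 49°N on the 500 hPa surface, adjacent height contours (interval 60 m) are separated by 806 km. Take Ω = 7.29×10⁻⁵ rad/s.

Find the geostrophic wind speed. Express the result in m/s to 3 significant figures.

6.64 m/s

Coriolis parameter at 49°N:
f = 2Ω sin φ = 2 × 7.29×10⁻⁵ × sin 49° = 1.10×10⁻⁴ s⁻¹
Height gradient: |∂Z/∂n| = 60 m / 806000 m = 7.44×10⁻⁵
On a pressure surface, geostrophic balance gives V_g = (g/f)|∂Z/∂n|:
V_g = 9.81 × 7.44×10⁻⁵ / 1.10×10⁻⁴ = 6.64 m/s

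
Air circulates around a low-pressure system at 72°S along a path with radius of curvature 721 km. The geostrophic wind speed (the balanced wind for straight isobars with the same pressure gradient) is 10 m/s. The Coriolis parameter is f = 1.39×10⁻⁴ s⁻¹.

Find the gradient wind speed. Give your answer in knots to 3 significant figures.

17.8 knots

Around a low, centrifugal force acts outward with Coriolis, so pressure-gradient force balances both:
(1/ρ)|∂P/∂n| = fV + V²/R  →  V² + fR·V − fR·V_g = 0
With fR = 1.39×10⁻⁴ × 721×10³ m = 100 m/s:
V = [−fR + √((fR)² + 4 fR V_g)]/2 = [−100 + √(100² + 4×100×10)]/2 = 9.16 m/s
Subgeostrophic (V < V_g = 10 m/s), as expected around a low.
Converting: 9.16 m/s × 1.944 = 17.8 knots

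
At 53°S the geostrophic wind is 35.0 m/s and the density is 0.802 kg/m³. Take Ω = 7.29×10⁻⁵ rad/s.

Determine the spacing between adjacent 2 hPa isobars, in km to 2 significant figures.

Coriolis parameter at 53°S:
f = 2Ω sin φ = 2 × 7.29×10⁻⁵ × sin 53° = 1.16×10⁻⁴ s⁻¹
Geostrophic balance rearranged: |∂P/∂n| = f ρ V_g
|∂P/∂n| = 1.16×10⁻⁴ × 0.802 × 35.0 = 3.27×10⁻³ Pa/m
Isobar spacing: Δn = ΔP/|∂P/∂n| = 200 Pa / 3.27×10⁻³ Pa/m = 61190 m ≈ 61 km

61 km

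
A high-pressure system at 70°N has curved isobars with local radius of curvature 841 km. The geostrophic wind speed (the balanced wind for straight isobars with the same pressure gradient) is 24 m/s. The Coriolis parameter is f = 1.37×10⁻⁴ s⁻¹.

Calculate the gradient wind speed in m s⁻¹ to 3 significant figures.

Around a high, pressure-gradient force acts outward with centrifugal, so Coriolis balances both:
fV = (1/ρ)|∂P/∂n| + V²/R  →  V² − fR·V + fR·V_g = 0
With fR = 1.37×10⁻⁴ × 841×10³ m = 115 m/s:
V = [fR − √((fR)² − 4 fR V_g)]/2 = [115 − √(115² − 4×115×24)]/2 = 34.1 m/s
Supergeostrophic (V > V_g = 24 m/s), as expected around a high.

34.1 m s⁻¹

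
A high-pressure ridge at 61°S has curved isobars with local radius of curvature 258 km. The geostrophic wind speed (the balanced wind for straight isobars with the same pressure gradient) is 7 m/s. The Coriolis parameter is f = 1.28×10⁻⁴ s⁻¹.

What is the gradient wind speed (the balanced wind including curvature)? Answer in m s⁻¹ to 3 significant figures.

10.1 m s⁻¹

Around a high, pressure-gradient force acts outward with centrifugal, so Coriolis balances both:
fV = (1/ρ)|∂P/∂n| + V²/R  →  V² − fR·V + fR·V_g = 0
With fR = 1.28×10⁻⁴ × 258×10³ m = 33.0 m/s:
V = [fR − √((fR)² − 4 fR V_g)]/2 = [33.0 − √(33.0² − 4×33.0×7)]/2 = 10.1 m/s
Supergeostrophic (V > V_g = 7 m/s), as expected around a high.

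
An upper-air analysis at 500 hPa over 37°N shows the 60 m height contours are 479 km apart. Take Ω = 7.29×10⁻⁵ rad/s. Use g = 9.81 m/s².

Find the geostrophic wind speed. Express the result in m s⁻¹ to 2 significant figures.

Coriolis parameter at 37°N:
f = 2Ω sin φ = 2 × 7.29×10⁻⁵ × sin 37° = 8.77×10⁻⁵ s⁻¹
Height gradient: |∂Z/∂n| = 60 m / 479000 m = 1.25×10⁻⁴
On a pressure surface, geostrophic balance gives V_g = (g/f)|∂Z/∂n|:
V_g = 9.81 × 1.25×10⁻⁴ / 8.77×10⁻⁵ = 14.0 m/s

14 m s⁻¹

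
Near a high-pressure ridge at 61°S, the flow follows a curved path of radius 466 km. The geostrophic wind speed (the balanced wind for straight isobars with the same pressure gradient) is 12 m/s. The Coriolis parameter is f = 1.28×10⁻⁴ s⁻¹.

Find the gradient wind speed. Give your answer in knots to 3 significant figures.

Around a high, pressure-gradient force acts outward with centrifugal, so Coriolis balances both:
fV = (1/ρ)|∂P/∂n| + V²/R  →  V² − fR·V + fR·V_g = 0
With fR = 1.28×10⁻⁴ × 466×10³ m = 59.6 m/s:
V = [fR − √((fR)² − 4 fR V_g)]/2 = [59.6 − √(59.6² − 4×59.6×12)]/2 = 16.6 m/s
Supergeostrophic (V > V_g = 12 m/s), as expected around a high.
Converting: 16.6 m/s × 1.944 = 32.4 knots

32.4 knots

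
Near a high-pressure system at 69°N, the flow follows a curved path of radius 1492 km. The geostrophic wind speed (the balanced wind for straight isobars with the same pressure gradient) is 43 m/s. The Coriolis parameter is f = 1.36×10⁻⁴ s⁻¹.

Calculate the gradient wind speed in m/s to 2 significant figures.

Around a high, pressure-gradient force acts outward with centrifugal, so Coriolis balances both:
fV = (1/ρ)|∂P/∂n| + V²/R  →  V² − fR·V + fR·V_g = 0
With fR = 1.36×10⁻⁴ × 1492×10³ m = 203 m/s:
V = [fR − √((fR)² − 4 fR V_g)]/2 = [203 − √(203² − 4×203×43)]/2 = 61.9 m/s
Supergeostrophic (V > V_g = 43 m/s), as expected around a high.

62 m/s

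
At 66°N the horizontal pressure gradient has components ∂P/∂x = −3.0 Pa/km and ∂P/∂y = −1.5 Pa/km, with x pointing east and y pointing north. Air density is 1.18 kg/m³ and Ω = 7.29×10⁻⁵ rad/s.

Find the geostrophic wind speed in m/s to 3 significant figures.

21.3 m/s

Coriolis parameter at 66°N:
f = 2Ω sin φ = 2 × 7.29×10⁻⁵ × sin 66° = 1.33×10⁻⁴ s⁻¹
Component geostrophic relations (x east, y north):
u_g = −(1/(fρ)) ∂P/∂y,  v_g = (1/(fρ)) ∂P/∂x
u_g = −(−1.5×10⁻³)/(1.33×10⁻⁴ × 1.18) = 9.54 m/s;  v_g = (−3.0×10⁻³)/(1.33×10⁻⁴ × 1.18) = −19.1 m/s
|V_g| = √(u_g² + v_g²) = 21.3 m/s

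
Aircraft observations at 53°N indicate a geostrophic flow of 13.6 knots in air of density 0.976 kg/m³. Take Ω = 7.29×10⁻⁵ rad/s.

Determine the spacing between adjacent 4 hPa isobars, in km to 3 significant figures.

503 km

Coriolis parameter at 53°N:
f = 2Ω sin φ = 2 × 7.29×10⁻⁵ × sin 53° = 1.16×10⁻⁴ s⁻¹
Wind speed in SI: 13.6 knots = 7.00 m/s
Geostrophic balance rearranged: |∂P/∂n| = f ρ V_g
|∂P/∂n| = 1.16×10⁻⁴ × 0.976 × 7.00 = 7.95×10⁻⁴ Pa/m
Isobar spacing: Δn = ΔP/|∂P/∂n| = 400 Pa / 7.95×10⁻⁴ Pa/m = 503068 m ≈ 503 km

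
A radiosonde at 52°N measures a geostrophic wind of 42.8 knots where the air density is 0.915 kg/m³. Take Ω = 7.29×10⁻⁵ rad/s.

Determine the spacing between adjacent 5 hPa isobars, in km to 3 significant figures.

Coriolis parameter at 52°N:
f = 2Ω sin φ = 2 × 7.29×10⁻⁵ × sin 52° = 1.15×10⁻⁴ s⁻¹
Wind speed in SI: 42.8 knots = 22.0 m/s
Geostrophic balance rearranged: |∂P/∂n| = f ρ V_g
|∂P/∂n| = 1.15×10⁻⁴ × 0.915 × 22.0 = 2.31×10⁻³ Pa/m
Isobar spacing: Δn = ΔP/|∂P/∂n| = 500 Pa / 2.31×10⁻³ Pa/m = 216012 m ≈ 216 km

216 km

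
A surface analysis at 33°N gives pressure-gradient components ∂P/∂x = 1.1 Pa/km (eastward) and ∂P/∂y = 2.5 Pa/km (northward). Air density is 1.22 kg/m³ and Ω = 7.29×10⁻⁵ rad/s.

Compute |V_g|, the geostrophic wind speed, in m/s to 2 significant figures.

28 m/s

Coriolis parameter at 33°N:
f = 2Ω sin φ = 2 × 7.29×10⁻⁵ × sin 33° = 7.94×10⁻⁵ s⁻¹
Component geostrophic relations (x east, y north):
u_g = −(1/(fρ)) ∂P/∂y,  v_g = (1/(fρ)) ∂P/∂x
u_g = −(2.5×10⁻³)/(7.94×10⁻⁵ × 1.22) = −25.8 m/s;  v_g = (1.1×10⁻³)/(7.94×10⁻⁵ × 1.22) = 11.4 m/s
|V_g| = √(u_g² + v_g²) = 28.2 m/s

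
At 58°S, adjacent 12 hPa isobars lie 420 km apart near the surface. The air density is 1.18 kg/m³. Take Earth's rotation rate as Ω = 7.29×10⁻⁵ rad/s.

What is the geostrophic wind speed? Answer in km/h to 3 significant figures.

70.5 km/h

Coriolis parameter at 58°S:
f = 2Ω sin φ = 2 × 7.29×10⁻⁵ × sin 58° = 1.24×10⁻⁴ s⁻¹
Pressure gradient: |∂P/∂n| = 1200 Pa / 420000 m = 2.86×10⁻³ Pa/m
Geostrophic balance (pressure-gradient force = Coriolis force):
V_g = (1/(fρ)) |∂P/∂n| = 2.86×10⁻³ / (1.24×10⁻⁴ × 1.18) = 19.6 m/s
Converting: 19.6 m/s × 3.6 = 70.5 km/h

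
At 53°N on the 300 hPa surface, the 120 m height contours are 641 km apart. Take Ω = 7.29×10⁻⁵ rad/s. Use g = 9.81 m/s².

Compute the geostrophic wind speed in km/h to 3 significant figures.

56.8 km/h

Coriolis parameter at 53°N:
f = 2Ω sin φ = 2 × 7.29×10⁻⁵ × sin 53° = 1.16×10⁻⁴ s⁻¹
Height gradient: |∂Z/∂n| = 120 m / 641000 m = 1.87×10⁻⁴
On a pressure surface, geostrophic balance gives V_g = (g/f)|∂Z/∂n|:
V_g = 9.81 × 1.87×10⁻⁴ / 1.16×10⁻⁴ = 15.8 m/s
Converting: 15.8 m/s × 3.6 = 56.8 km/h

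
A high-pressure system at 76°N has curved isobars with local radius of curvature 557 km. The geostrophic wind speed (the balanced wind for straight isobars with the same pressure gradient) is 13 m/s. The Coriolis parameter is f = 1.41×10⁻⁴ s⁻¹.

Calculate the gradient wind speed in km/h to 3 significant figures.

59.2 km/h

Around a high, pressure-gradient force acts outward with centrifugal, so Coriolis balances both:
fV = (1/ρ)|∂P/∂n| + V²/R  →  V² − fR·V + fR·V_g = 0
With fR = 1.41×10⁻⁴ × 557×10³ m = 78.5 m/s:
V = [fR − √((fR)² − 4 fR V_g)]/2 = [78.5 − √(78.5² − 4×78.5×13)]/2 = 16.4 m/s
Supergeostrophic (V > V_g = 13 m/s), as expected around a high.
Converting: 16.4 m/s × 3.6 = 59.2 km/h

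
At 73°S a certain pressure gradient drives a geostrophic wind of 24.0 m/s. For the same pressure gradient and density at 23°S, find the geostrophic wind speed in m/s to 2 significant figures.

With the same pressure gradient and density, V_g ∝ 1/f ∝ 1/sin φ.
V₂ = V₁ · sin φ₁ / sin φ₂ = 24.0 × sin 73° / sin 23°
V₂ = 24.0 × 0.9563/0.3907 = 59 m/s

59 m/s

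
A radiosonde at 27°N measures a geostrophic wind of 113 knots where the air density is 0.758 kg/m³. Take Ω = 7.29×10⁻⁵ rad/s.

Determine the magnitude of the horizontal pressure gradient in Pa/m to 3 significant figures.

Coriolis parameter at 27°N:
f = 2Ω sin φ = 2 × 7.29×10⁻⁵ × sin 27° = 6.62×10⁻⁵ s⁻¹
Wind speed in SI: 113 knots = 58.1 m/s
Geostrophic balance rearranged: |∂P/∂n| = f ρ V_g
|∂P/∂n| = 6.62×10⁻⁵ × 0.758 × 58.1 = 2.92×10⁻³ Pa/m

2.92×10⁻³ Pa/m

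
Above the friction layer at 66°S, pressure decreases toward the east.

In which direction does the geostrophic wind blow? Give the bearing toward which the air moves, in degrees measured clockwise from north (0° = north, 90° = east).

The pressure-gradient force points toward the east (bearing 090°).
Geostrophic balance: in the Southern Hemisphere the Coriolis force deflects motion to the left, so the geostrophic wind blows 90° to the left of the pressure-gradient force (low pressure on the right).
Rotating 090° by 90° counterclockwise gives 000° — the wind blows toward the north.

000°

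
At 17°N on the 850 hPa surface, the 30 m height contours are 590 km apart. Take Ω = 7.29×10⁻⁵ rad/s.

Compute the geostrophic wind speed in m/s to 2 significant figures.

Coriolis parameter at 17°N:
f = 2Ω sin φ = 2 × 7.29×10⁻⁵ × sin 17° = 4.26×10⁻⁵ s⁻¹
Height gradient: |∂Z/∂n| = 30 m / 590000 m = 5.08×10⁻⁵
On a pressure surface, geostrophic balance gives V_g = (g/f)|∂Z/∂n|:
V_g = 9.81 × 5.08×10⁻⁵ / 4.26×10⁻⁵ = 11.7 m/s

12 m/s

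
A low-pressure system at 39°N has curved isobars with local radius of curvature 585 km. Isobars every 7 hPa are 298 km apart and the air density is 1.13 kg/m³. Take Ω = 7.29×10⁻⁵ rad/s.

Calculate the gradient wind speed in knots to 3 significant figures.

33.4 knots

Coriolis parameter at 39°N:
f = 2Ω sin φ = 2 × 7.29×10⁻⁵ × sin 39° = 9.18×10⁻⁵ s⁻¹
Pressure gradient: |∂P/∂n| = 700 Pa / 298000 m = 2.35×10⁻³ Pa/m
Geostrophic speed: V_g = |∂P/∂n|/(fρ) = 2.35×10⁻³/(9.18×10⁻⁵ × 1.13) = 22.7 m/s
Around a low, centrifugal force acts outward with Coriolis, so pressure-gradient force balances both:
(1/ρ)|∂P/∂n| = fV + V²/R  →  V² + fR·V − fR·V_g = 0
With fR = 9.18×10⁻⁵ × 585×10³ m = 53.7 m/s:
V = [−fR + √((fR)² + 4 fR V_g)]/2 = [−53.7 + √(53.7² + 4×53.7×22.7)]/2 = 17.2 m/s
Subgeostrophic (V < V_g = 22.7 m/s), as expected around a low.
Converting: 17.2 m/s × 1.944 = 33.4 knots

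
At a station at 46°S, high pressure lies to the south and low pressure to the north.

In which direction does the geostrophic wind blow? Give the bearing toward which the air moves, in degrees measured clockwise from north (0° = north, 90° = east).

270°

The pressure-gradient force points toward the north (bearing 000°).
Geostrophic balance: in the Southern Hemisphere the Coriolis force deflects motion to the left, so the geostrophic wind blows 90° to the left of the pressure-gradient force (low pressure on the right).
Rotating 000° by 90° counterclockwise gives 270° — the wind blows toward the west.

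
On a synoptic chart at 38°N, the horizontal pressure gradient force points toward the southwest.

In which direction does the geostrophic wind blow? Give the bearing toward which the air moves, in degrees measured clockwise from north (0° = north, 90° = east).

315°

The pressure-gradient force points toward the southwest (bearing 225°).
Geostrophic balance: in the Northern Hemisphere the Coriolis force deflects motion to the right, so the geostrophic wind blows 90° to the right of the pressure-gradient force (low pressure on the left).
Rotating 225° by 90° clockwise gives 315° — the wind blows toward the northwest.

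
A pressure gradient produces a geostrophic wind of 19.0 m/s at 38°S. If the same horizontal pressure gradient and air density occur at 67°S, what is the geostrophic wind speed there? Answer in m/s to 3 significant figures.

12.7 m/s

With the same pressure gradient and density, V_g ∝ 1/f ∝ 1/sin φ.
V₂ = V₁ · sin φ₁ / sin φ₂ = 19.0 × sin 38° / sin 67°
V₂ = 19.0 × 0.6157/0.9205 = 12.7 m/s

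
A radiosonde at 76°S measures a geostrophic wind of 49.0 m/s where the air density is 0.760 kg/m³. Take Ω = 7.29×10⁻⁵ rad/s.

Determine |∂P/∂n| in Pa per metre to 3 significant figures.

5.27×10⁻³ Pa/m

Coriolis parameter at 76°S:
f = 2Ω sin φ = 2 × 7.29×10⁻⁵ × sin 76° = 1.41×10⁻⁴ s⁻¹
Geostrophic balance rearranged: |∂P/∂n| = f ρ V_g
|∂P/∂n| = 1.41×10⁻⁴ × 0.760 × 49.0 = 5.27×10⁻³ Pa/m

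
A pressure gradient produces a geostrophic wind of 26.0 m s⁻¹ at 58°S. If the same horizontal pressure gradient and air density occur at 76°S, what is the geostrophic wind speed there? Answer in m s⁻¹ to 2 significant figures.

With the same pressure gradient and density, V_g ∝ 1/f ∝ 1/sin φ.
V₂ = V₁ · sin φ₁ / sin φ₂ = 26.0 × sin 58° / sin 76°
V₂ = 26.0 × 0.8480/0.9703 = 23 m s⁻¹

23 m s⁻¹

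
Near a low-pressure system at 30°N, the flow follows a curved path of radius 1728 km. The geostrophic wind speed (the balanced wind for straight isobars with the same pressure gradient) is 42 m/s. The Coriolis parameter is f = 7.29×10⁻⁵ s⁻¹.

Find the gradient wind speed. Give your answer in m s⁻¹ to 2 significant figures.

Around a low, centrifugal force acts outward with Coriolis, so pressure-gradient force balances both:
(1/ρ)|∂P/∂n| = fV + V²/R  →  V² + fR·V − fR·V_g = 0
With fR = 7.29×10⁻⁵ × 1728×10³ m = 126 m/s:
V = [−fR + √((fR)² + 4 fR V_g)]/2 = [−126 + √(126² + 4×126×42)]/2 = 33.2 m/s
Subgeostrophic (V < V_g = 42 m/s), as expected around a low.

33 m s⁻¹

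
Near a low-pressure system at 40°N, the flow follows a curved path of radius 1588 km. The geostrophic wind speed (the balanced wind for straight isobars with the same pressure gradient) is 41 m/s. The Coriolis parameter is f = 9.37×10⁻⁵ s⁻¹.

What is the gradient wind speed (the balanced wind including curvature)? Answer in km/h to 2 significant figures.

120 km/h

Around a low, centrifugal force acts outward with Coriolis, so pressure-gradient force balances both:
(1/ρ)|∂P/∂n| = fV + V²/R  →  V² + fR·V − fR·V_g = 0
With fR = 9.37×10⁻⁵ × 1588×10³ m = 149 m/s:
V = [−fR + √((fR)² + 4 fR V_g)]/2 = [−149 + √(149² + 4×149×41)]/2 = 33.5 m/s
Subgeostrophic (V < V_g = 41 m/s), as expected around a low.
Converting: 33.5 m/s × 3.6 = 120 km/h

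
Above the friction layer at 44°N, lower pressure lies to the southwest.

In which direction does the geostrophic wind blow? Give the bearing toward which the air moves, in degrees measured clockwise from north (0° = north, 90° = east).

The pressure-gradient force points toward the southwest (bearing 225°).
Geostrophic balance: in the Northern Hemisphere the Coriolis force deflects motion to the right, so the geostrophic wind blows 90° to the right of the pressure-gradient force (low pressure on the left).
Rotating 225° by 90° clockwise gives 315° — the wind blows toward the northwest.

315°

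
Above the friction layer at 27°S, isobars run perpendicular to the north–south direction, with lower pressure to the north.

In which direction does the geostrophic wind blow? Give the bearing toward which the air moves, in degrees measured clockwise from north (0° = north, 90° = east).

270°

The pressure-gradient force points toward the north (bearing 000°).
Geostrophic balance: in the Southern Hemisphere the Coriolis force deflects motion to the left, so the geostrophic wind blows 90° to the left of the pressure-gradient force (low pressure on the right).
Rotating 000° by 90° counterclockwise gives 270° — the wind blows toward the west.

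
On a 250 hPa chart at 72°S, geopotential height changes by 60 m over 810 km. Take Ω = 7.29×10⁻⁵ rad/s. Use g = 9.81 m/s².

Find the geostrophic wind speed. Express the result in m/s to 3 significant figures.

Coriolis parameter at 72°S:
f = 2Ω sin φ = 2 × 7.29×10⁻⁵ × sin 72° = 1.39×10⁻⁴ s⁻¹
Height gradient: |∂Z/∂n| = 60 m / 810000 m = 7.41×10⁻⁵
On a pressure surface, geostrophic balance gives V_g = (g/f)|∂Z/∂n|:
V_g = 9.81 × 7.41×10⁻⁵ / 1.39×10⁻⁴ = 5.24 m/s

5.24 m/s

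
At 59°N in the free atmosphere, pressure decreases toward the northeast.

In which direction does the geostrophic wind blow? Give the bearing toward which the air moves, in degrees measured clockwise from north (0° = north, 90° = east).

135°

The pressure-gradient force points toward the northeast (bearing 045°).
Geostrophic balance: in the Northern Hemisphere the Coriolis force deflects motion to the right, so the geostrophic wind blows 90° to the right of the pressure-gradient force (low pressure on the left).
Rotating 045° by 90° clockwise gives 135° — the wind blows toward the southeast.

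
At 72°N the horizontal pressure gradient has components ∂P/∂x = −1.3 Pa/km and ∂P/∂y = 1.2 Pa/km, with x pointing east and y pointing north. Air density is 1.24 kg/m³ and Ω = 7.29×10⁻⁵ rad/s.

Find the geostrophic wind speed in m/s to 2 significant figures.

Coriolis parameter at 72°N:
f = 2Ω sin φ = 2 × 7.29×10⁻⁵ × sin 72° = 1.39×10⁻⁴ s⁻¹
Component geostrophic relations (x east, y north):
u_g = −(1/(fρ)) ∂P/∂y,  v_g = (1/(fρ)) ∂P/∂x
u_g = −(1.2×10⁻³)/(1.39×10⁻⁴ × 1.24) = −6.98 m/s;  v_g = (−1.3×10⁻³)/(1.39×10⁻⁴ × 1.24) = −7.56 m/s
|V_g| = √(u_g² + v_g²) = 10.3 m/s

10 m/s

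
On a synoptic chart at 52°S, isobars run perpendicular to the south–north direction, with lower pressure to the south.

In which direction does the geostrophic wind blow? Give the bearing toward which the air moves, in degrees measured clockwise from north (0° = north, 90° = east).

090°

The pressure-gradient force points toward the south (bearing 180°).
Geostrophic balance: in the Southern Hemisphere the Coriolis force deflects motion to the left, so the geostrophic wind blows 90° to the left of the pressure-gradient force (low pressure on the right).
Rotating 180° by 90° counterclockwise gives 090° — the wind blows toward the east.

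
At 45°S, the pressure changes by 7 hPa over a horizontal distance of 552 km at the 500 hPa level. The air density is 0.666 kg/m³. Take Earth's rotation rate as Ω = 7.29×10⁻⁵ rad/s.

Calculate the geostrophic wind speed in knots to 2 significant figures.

Coriolis parameter at 45°S:
f = 2Ω sin φ = 2 × 7.29×10⁻⁵ × sin 45° = 1.03×10⁻⁴ s⁻¹
Pressure gradient: |∂P/∂n| = 700 Pa / 552000 m = 1.27×10⁻³ Pa/m
Geostrophic balance (pressure-gradient force = Coriolis force):
V_g = (1/(fρ)) |∂P/∂n| = 1.27×10⁻³ / (1.03×10⁻⁴ × 0.666) = 18.5 m/s
Converting: 18.5 m/s × 1.944 = 36 knots

36 knots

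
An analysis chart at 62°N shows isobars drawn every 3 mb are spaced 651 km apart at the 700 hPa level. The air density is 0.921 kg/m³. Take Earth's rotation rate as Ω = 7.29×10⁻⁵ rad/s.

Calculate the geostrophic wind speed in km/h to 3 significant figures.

Coriolis parameter at 62°N:
f = 2Ω sin φ = 2 × 7.29×10⁻⁵ × sin 62° = 1.29×10⁻⁴ s⁻¹
Pressure gradient: |∂P/∂n| = 300 Pa / 651000 m = 4.61×10⁻⁴ Pa/m
Geostrophic balance (pressure-gradient force = Coriolis force):
V_g = (1/(fρ)) |∂P/∂n| = 4.61×10⁻⁴ / (1.29×10⁻⁴ × 0.921) = 3.89 m/s
Converting: 3.89 m/s × 3.6 = 14.0 km/h

14.0 km/h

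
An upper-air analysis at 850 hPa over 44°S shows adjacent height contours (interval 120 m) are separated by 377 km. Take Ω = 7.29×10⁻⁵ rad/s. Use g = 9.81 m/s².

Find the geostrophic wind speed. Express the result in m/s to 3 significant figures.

30.8 m/s

Coriolis parameter at 44°S:
f = 2Ω sin φ = 2 × 7.29×10⁻⁵ × sin 44° = 1.01×10⁻⁴ s⁻¹
Height gradient: |∂Z/∂n| = 120 m / 377000 m = 3.18×10⁻⁴
On a pressure surface, geostrophic balance gives V_g = (g/f)|∂Z/∂n|:
V_g = 9.81 × 3.18×10⁻⁴ / 1.01×10⁻⁴ = 30.8 m/s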